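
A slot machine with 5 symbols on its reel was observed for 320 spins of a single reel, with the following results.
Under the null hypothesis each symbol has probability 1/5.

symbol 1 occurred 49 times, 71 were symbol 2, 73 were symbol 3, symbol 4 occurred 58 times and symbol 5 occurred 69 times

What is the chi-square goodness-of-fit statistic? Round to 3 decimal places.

Expected count for each of the 5 categories: 320/5 = 64.
cat           O        E   (O−E)²/E
symbol 1     49       64     3.5156
symbol 2     71       64     0.7656
symbol 3     73       64     1.2656
symbol 4     58       64     0.5625
symbol 5     69       64     0.3906
Sum = 6.500

6.500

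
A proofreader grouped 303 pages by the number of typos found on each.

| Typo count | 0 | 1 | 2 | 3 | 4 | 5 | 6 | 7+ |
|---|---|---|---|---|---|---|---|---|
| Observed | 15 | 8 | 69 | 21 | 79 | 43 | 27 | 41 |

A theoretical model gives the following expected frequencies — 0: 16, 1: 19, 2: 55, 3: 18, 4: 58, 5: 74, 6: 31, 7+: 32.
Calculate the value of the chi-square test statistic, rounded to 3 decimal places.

34.132

cat         O        E   (O−E)²/E
0          15       16     0.0625
1           8       19     6.3684
2          69       55     3.5636
3          21       18     0.5000
4          79       58     7.6034
5          43       74    12.9865
6          27       31     0.5161
7+         41       32     2.5313
Sum = 34.132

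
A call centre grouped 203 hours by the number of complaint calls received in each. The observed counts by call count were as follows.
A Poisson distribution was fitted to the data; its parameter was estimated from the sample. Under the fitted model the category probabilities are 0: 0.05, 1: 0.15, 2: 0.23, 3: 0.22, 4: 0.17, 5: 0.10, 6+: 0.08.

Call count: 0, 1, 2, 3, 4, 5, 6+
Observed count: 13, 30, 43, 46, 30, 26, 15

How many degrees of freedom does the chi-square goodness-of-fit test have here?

There are k = 7 categories and 1 parameter estimated from the data, so df = 7 − 1 − 1 = 5.

5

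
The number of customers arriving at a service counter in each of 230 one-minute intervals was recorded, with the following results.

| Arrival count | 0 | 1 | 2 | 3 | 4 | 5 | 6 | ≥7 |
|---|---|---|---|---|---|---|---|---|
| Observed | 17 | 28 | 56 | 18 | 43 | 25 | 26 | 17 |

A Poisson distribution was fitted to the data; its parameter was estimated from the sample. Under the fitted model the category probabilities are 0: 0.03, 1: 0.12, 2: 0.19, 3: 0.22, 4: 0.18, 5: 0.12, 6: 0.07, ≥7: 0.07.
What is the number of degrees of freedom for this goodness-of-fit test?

There are k = 8 categories and 1 parameter estimated from the data, so df = 8 − 1 − 1 = 6.

6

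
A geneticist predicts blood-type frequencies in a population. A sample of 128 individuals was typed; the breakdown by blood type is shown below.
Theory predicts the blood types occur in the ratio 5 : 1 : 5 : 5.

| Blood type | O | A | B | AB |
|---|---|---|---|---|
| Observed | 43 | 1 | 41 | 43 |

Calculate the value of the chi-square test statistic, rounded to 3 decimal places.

6.600

Ratio total = 16. Expected counts: 128×5/16 = 40, 128×1/16 = 8, 128×5/16 = 40, 128×5/16 = 40.
cat         O        E   (O−E)²/E
O          43       40     0.2250
A           1        8     6.1250
B          41       40     0.0250
AB         43       40     0.2250
Sum = 6.600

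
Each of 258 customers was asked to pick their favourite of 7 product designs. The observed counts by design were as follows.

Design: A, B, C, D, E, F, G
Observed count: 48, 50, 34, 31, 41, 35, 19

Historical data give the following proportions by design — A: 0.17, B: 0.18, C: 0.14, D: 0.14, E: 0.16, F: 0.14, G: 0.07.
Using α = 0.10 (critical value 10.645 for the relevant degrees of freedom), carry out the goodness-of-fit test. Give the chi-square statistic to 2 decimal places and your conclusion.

1.60; do not reject

Expected counts E_i = n·p_i: 258×0.17 = 43.86, 258×0.18 = 46.44, 258×0.14 = 36.12, 258×0.14 = 36.12, 258×0.16 = 41.28, 258×0.14 = 36.12, 258×0.07 = 18.06.
A: (48 − 43.86)²/43.86 = 17.1396/43.86 = 0.391
B: (50 − 46.44)²/46.44 = 12.6736/46.44 = 0.273
C: (34 − 36.12)²/36.12 = 4.4944/36.12 = 0.124
D: (31 − 36.12)²/36.12 = 26.2144/36.12 = 0.726
E: (41 − 41.28)²/41.28 = 0.0784/41.28 = 0.002
F: (35 − 36.12)²/36.12 = 1.2544/36.12 = 0.035
G: (19 − 18.06)²/18.06 = 0.8836/18.06 = 0.049
Sum = 1.60
df = 6. Since 1.60 < 10.645, we do not reject H₀.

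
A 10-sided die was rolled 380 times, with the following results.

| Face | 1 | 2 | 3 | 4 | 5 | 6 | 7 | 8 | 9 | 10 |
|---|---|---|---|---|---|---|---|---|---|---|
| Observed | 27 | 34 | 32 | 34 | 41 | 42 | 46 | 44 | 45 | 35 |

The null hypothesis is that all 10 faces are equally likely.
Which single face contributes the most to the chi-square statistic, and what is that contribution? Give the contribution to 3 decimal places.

1, 3.184

Expected count for each of the 10 categories: 380/10 = 38.
1: (27 − 38)²/38 = 121/38 = 3.1842
2: (34 − 38)²/38 = 16/38 = 0.4211
3: (32 − 38)²/38 = 36/38 = 0.9474
4: (34 − 38)²/38 = 16/38 = 0.4211
5: (41 − 38)²/38 = 9/38 = 0.2368
6: (42 − 38)²/38 = 16/38 = 0.4211
7: (46 − 38)²/38 = 64/38 = 1.6842
8: (44 − 38)²/38 = 36/38 = 0.9474
9: (45 − 38)²/38 = 49/38 = 1.2895
10: (35 − 38)²/38 = 9/38 = 0.2368
The largest term is for 1: 3.184.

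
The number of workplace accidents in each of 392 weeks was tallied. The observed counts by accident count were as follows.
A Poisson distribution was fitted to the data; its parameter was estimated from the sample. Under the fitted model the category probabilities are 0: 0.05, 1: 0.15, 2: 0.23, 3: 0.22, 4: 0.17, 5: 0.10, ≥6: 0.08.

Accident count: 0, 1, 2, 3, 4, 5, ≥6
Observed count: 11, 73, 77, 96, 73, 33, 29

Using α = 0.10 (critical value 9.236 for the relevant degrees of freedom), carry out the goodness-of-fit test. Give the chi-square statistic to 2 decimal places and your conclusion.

Expected counts E_i = n·p_i: 392×0.05 = 19.6, 392×0.15 = 58.8, 392×0.23 = 90.16, 392×0.22 = 86.24, 392×0.17 = 66.64, 392×0.10 = 39.2, 392×0.08 = 31.36.
χ² = (11−19.6)²/19.6 + (73−58.8)²/58.8 + (77−90.16)²/90.16 + (96−86.24)²/86.24 + (73−66.64)²/66.64 + (33−39.2)²/39.2 + (29−31.36)²/31.36
   = 3.773 + 3.429 + 1.921 + 1.105 + 0.607 + 0.981 + 0.178
Sum = 11.99
df = 5. Since 11.99 > 9.236, we reject H₀.

11.99; reject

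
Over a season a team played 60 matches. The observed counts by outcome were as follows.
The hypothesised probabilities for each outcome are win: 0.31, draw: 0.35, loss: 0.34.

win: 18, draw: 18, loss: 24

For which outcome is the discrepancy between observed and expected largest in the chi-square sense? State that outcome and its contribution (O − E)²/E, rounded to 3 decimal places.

loss, 0.635

Expected counts E_i = n·p_i: 60×0.31 = 18.6, 60×0.35 = 21, 60×0.34 = 20.4.
cat         O        E   (O−E)²/E
win        18     18.6     0.0194
draw       18       21     0.4286
loss       24     20.4     0.6353
The largest term is for loss: 0.635.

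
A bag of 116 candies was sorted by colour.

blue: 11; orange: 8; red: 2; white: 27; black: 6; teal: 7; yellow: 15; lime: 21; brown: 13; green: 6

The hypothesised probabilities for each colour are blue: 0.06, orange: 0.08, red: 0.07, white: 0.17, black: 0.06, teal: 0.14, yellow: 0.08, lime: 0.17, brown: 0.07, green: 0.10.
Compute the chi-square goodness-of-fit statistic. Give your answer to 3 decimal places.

24.456

Expected counts E_i = n·p_i: 116×0.06 = 6.96, 116×0.08 = 9.28, 116×0.07 = 8.12, 116×0.17 = 19.72, 116×0.06 = 6.96, 116×0.14 = 16.24, 116×0.08 = 9.28, 116×0.17 = 19.72, 116×0.07 = 8.12, 116×0.10 = 11.6.
cat         O        E   (O−E)²/E
blue       11     6.96     2.3451
orange      8     9.28     0.1766
red         2     8.12     4.6126
white      27    19.72     2.6875
black       6     6.96     0.1324
teal        7    16.24     5.2572
yellow     15     9.28     3.5257
lime       21    19.72     0.0831
brown      13     8.12     2.9328
green       6     11.6     2.7034
Sum = 24.456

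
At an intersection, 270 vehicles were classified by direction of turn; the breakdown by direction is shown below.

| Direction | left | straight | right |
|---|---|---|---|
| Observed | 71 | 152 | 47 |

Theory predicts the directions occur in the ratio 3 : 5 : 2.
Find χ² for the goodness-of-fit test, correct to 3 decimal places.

Ratio total = 10. Expected counts: 270×3/10 = 81, 270×5/10 = 135, 270×2/10 = 54.
cat           O        E   (O−E)²/E
left         71       81     1.2346
straight    152      135     2.1407
right        47       54     0.9074
Sum = 4.283

4.283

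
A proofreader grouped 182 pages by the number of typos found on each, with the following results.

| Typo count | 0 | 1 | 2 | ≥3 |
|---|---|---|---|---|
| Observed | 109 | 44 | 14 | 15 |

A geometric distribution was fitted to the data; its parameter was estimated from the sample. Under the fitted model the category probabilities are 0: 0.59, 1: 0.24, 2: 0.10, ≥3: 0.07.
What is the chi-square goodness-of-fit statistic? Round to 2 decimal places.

1.40

Expected counts E_i = n·p_i: 182×0.59 = 107.38, 182×0.24 = 43.68, 182×0.10 = 18.2, 182×0.07 = 12.74.
cat         O        E   (O−E)²/E
0         109   107.38      0.024
1          44    43.68      0.002
2          14     18.2      0.969
≥3         15    12.74      0.401
Sum = 1.40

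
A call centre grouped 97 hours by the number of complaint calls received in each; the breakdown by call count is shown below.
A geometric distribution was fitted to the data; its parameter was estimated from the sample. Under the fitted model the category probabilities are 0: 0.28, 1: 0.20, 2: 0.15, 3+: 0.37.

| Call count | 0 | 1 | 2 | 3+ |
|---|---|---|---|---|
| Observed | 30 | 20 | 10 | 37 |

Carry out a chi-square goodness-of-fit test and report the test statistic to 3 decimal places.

1.773

Expected counts E_i = n·p_i: 97×0.28 = 27.16, 97×0.20 = 19.4, 97×0.15 = 14.55, 97×0.37 = 35.89.
0: (30 − 27.16)²/27.16 = 8.0656/27.16 = 0.2970
1: (20 − 19.4)²/19.4 = 0.36/19.4 = 0.0186
2: (10 − 14.55)²/14.55 = 20.7025/14.55 = 1.4229
3+: (37 − 35.89)²/35.89 = 1.2321/35.89 = 0.0343
Sum = 1.773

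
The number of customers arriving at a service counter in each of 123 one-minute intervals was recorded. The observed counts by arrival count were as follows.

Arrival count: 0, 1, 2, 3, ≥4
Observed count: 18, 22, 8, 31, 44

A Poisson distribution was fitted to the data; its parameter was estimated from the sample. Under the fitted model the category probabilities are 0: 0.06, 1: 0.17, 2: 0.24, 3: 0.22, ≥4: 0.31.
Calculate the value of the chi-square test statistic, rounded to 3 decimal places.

32.505

Expected counts E_i = n·p_i: 123×0.06 = 7.38, 123×0.17 = 20.91, 123×0.24 = 29.52, 123×0.22 = 27.06, 123×0.31 = 38.13.
χ² = (18−7.38)²/7.38 + (22−20.91)²/20.91 + (8−29.52)²/29.52 + (31−27.06)²/27.06 + (44−38.13)²/38.13
   = 15.2824 + 0.0568 + 15.6880 + 0.5737 + 0.9037
Sum = 32.505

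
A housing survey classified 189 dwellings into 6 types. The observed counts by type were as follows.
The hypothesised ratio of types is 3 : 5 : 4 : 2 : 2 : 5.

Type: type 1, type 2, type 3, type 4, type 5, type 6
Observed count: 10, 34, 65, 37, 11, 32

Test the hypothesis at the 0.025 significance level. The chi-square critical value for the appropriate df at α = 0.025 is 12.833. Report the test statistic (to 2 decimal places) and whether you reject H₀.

63.29; reject

Ratio total = 21. Expected counts: 189×3/21 = 27, 189×5/21 = 45, 189×4/21 = 36, 189×2/21 = 18, 189×2/21 = 18, 189×5/21 = 45.
type 1: (10 − 27)²/27 = 289/27 = 10.704
type 2: (34 − 45)²/45 = 121/45 = 2.689
type 3: (65 − 36)²/36 = 841/36 = 23.361
type 4: (37 − 18)²/18 = 361/18 = 20.056
type 5: (11 − 18)²/18 = 49/18 = 2.722
type 6: (32 − 45)²/45 = 169/45 = 3.756
Sum = 63.29
df = 5. Since 63.29 > 12.833, we reject H₀.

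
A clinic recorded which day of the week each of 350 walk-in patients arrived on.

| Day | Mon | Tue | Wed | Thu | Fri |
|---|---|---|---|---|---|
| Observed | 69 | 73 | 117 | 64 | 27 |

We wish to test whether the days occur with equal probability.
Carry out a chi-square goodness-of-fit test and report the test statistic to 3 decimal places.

Expected count for each of the 5 categories: 350/5 = 70.
χ² = (69−70)²/70 + (73−70)²/70 + (117−70)²/70 + (64−70)²/70 + (27−70)²/70
   = 0.0143 + 0.1286 + 31.5571 + 0.5143 + 26.4143
Sum = 58.629

58.629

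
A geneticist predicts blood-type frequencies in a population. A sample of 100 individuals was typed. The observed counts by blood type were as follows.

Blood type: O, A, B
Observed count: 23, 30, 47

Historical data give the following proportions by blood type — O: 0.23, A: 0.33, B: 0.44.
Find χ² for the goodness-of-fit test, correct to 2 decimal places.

Expected counts E_i = n·p_i: 100×0.23 = 23, 100×0.33 = 33, 100×0.44 = 44.
O: (23 − 23)²/23 = 0/23 = 0.000
A: (30 − 33)²/33 = 9/33 = 0.273
B: (47 − 44)²/44 = 9/44 = 0.205
Sum = 0.48

0.48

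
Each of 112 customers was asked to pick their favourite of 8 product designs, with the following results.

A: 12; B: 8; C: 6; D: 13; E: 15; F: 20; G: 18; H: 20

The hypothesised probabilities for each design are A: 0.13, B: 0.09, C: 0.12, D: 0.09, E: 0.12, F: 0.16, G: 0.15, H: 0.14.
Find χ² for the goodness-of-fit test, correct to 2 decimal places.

Expected counts E_i = n·p_i: 112×0.13 = 14.56, 112×0.09 = 10.08, 112×0.12 = 13.44, 112×0.09 = 10.08, 112×0.12 = 13.44, 112×0.16 = 17.92, 112×0.15 = 16.8, 112×0.14 = 15.68.
cat         O        E   (O−E)²/E
A          12    14.56      0.450
B           8    10.08      0.429
C           6    13.44      4.119
D          13    10.08      0.846
E          15    13.44      0.181
F          20    17.92      0.241
G          18     16.8      0.086
H          20    15.68      1.190
Sum = 7.54

7.54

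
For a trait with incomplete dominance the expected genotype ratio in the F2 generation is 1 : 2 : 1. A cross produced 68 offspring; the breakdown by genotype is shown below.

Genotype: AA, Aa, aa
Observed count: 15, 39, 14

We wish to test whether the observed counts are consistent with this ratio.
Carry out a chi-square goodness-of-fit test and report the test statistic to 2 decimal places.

Ratio total = 4. Expected counts: 68×1/4 = 17, 68×2/4 = 34, 68×1/4 = 17.
χ² = (15−17)²/17 + (39−34)²/34 + (14−17)²/17
   = 0.235 + 0.735 + 0.529
Sum = 1.50

1.50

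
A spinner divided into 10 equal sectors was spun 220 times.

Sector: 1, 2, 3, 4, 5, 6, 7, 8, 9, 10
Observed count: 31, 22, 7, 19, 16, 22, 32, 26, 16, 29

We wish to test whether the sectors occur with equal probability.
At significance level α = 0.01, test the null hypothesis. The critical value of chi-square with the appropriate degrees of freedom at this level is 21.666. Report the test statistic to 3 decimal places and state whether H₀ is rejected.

25.091; reject

Under H₀ each category has probability 1/10, so each expected count is 220/10 = 22.
cat         O        E   (O−E)²/E
1          31       22     3.6818
2          22       22     0.0000
3           7       22    10.2273
4          19       22     0.4091
5          16       22     1.6364
6          22       22     0.0000
7          32       22     4.5455
8          26       22     0.7273
9          16       22     1.6364
10         29       22     2.2273
Sum = 25.091
df = 9. Since 25.091 > 21.666, we reject H₀.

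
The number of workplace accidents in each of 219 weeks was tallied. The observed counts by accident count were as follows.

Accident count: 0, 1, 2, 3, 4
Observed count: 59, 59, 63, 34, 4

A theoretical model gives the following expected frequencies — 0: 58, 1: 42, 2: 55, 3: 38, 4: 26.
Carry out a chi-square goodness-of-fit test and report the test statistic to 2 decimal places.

0: (59 − 58)²/58 = 1/58 = 0.017
1: (59 − 42)²/42 = 289/42 = 6.881
2: (63 − 55)²/55 = 64/55 = 1.164
3: (34 − 38)²/38 = 16/38 = 0.421
4: (4 − 26)²/26 = 484/26 = 18.615
Sum = 27.10

27.10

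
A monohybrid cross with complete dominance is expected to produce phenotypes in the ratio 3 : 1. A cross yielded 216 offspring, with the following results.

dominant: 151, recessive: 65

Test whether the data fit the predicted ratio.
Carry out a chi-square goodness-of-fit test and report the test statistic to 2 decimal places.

2.99

Ratio total = 4. Expected counts: 216×3/4 = 162, 216×1/4 = 54.
cat            O        E   (O−E)²/E
dominant     151      162      0.747
recessive     65       54      2.241
Sum = 2.99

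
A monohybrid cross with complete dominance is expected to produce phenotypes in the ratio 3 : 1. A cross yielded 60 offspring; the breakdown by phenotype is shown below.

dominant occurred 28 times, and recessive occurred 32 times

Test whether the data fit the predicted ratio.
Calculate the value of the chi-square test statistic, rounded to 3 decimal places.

Ratio total = 4. Expected counts: 60×3/4 = 45, 60×1/4 = 15.
dominant: (28 − 45)²/45 = 289/45 = 6.4222
recessive: (32 − 15)²/15 = 289/15 = 19.2667
Sum = 25.689

25.689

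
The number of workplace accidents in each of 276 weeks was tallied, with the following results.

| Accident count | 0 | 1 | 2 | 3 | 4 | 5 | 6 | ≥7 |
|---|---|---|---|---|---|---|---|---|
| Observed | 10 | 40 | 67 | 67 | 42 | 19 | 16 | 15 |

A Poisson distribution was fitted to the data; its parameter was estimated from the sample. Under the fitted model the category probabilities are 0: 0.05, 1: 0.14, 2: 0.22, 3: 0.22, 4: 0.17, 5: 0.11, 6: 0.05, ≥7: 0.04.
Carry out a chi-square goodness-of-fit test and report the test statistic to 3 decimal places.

Expected counts E_i = n·p_i: 276×0.05 = 13.8, 276×0.14 = 38.64, 276×0.22 = 60.72, 276×0.22 = 60.72, 276×0.17 = 46.92, 276×0.11 = 30.36, 276×0.05 = 13.8, 276×0.04 = 11.04.
χ² = (10−13.8)²/13.8 + (40−38.64)²/38.64 + (67−60.72)²/60.72 + (67−60.72)²/60.72 + (42−46.92)²/46.92 + (19−30.36)²/30.36 + (16−13.8)²/13.8 + (15−11.04)²/11.04
   = 1.0464 + 0.0479 + 0.6495 + 0.6495 + 0.5159 + 4.2506 + 0.3507 + 1.4204
Sum = 8.931

8.931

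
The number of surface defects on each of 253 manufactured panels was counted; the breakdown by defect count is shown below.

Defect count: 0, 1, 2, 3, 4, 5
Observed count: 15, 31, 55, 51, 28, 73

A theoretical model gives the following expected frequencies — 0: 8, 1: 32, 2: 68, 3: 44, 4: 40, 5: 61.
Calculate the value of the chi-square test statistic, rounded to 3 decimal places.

15.716

cat         O        E   (O−E)²/E
0          15        8     6.1250
1          31       32     0.0313
2          55       68     2.4853
3          51       44     1.1136
4          28       40     3.6000
5          73       61     2.3607
Sum = 15.716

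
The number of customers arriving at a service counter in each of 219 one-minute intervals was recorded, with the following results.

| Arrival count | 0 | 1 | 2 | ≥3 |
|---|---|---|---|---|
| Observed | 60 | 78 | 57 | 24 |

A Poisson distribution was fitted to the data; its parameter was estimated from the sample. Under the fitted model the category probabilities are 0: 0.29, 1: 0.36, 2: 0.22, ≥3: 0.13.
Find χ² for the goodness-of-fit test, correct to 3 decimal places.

2.519

Expected counts E_i = n·p_i: 219×0.29 = 63.51, 219×0.36 = 78.84, 219×0.22 = 48.18, 219×0.13 = 28.47.
χ² = (60−63.51)²/63.51 + (78−78.84)²/78.84 + (57−48.18)²/48.18 + (24−28.47)²/28.47
   = 0.1940 + 0.0089 + 1.6146 + 0.7018
Sum = 2.519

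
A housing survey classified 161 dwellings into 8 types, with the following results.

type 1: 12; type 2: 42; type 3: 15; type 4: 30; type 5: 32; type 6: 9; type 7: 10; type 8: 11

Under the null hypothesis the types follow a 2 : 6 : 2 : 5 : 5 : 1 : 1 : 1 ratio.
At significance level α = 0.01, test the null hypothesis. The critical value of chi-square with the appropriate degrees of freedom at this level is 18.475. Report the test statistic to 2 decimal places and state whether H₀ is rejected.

Ratio total = 23. Expected counts: 161×2/23 = 14, 161×6/23 = 42, 161×2/23 = 14, 161×5/23 = 35, 161×5/23 = 35, 161×1/23 = 7, 161×1/23 = 7, 161×1/23 = 7.
cat         O        E   (O−E)²/E
type 1     12       14      0.286
type 2     42       42      0.000
type 3     15       14      0.071
type 4     30       35      0.714
type 5     32       35      0.257
type 6      9        7      0.571
type 7     10        7      1.286
type 8     11        7      2.286
Sum = 5.47
df = 7. Since 5.47 < 18.475, we do not reject H₀.

5.47; do not reject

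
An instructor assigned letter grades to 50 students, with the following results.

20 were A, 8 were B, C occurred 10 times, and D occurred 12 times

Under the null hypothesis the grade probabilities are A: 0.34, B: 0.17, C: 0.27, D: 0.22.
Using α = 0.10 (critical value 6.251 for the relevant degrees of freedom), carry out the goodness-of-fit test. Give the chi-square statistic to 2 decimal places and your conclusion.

1.56; do not reject

Expected counts E_i = n·p_i: 50×0.34 = 17, 50×0.17 = 8.5, 50×0.27 = 13.5, 50×0.22 = 11.
A: (20 − 17)²/17 = 9/17 = 0.529
B: (8 − 8.5)²/8.5 = 0.25/8.5 = 0.029
C: (10 − 13.5)²/13.5 = 12.25/13.5 = 0.907
D: (12 − 11)²/11 = 1/11 = 0.091
Sum = 1.56
df = 3. Since 1.56 < 6.251, we do not reject H₀.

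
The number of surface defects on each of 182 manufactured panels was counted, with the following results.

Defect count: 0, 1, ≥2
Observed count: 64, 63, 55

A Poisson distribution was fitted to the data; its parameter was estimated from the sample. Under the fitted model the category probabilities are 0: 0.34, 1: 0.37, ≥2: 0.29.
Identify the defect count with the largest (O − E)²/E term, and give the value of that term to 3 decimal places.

1, 0.280

Expected counts E_i = n·p_i: 182×0.34 = 61.88, 182×0.37 = 67.34, 182×0.29 = 52.78.
cat         O        E   (O−E)²/E
0          64    61.88     0.0726
1          63    67.34     0.2797
≥2         55    52.78     0.0934
The largest term is for 1: 0.280.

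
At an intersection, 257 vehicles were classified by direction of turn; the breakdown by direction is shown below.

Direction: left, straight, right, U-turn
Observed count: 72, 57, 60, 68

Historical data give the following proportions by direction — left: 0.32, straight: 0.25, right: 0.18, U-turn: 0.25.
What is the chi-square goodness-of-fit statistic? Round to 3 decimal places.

Expected counts E_i = n·p_i: 257×0.32 = 82.24, 257×0.25 = 64.25, 257×0.18 = 46.26, 257×0.25 = 64.25.
left: (72 − 82.24)²/82.24 = 104.8576/82.24 = 1.2750
straight: (57 − 64.25)²/64.25 = 52.5625/64.25 = 0.8181
right: (60 − 46.26)²/46.26 = 188.7876/46.26 = 4.0810
U-turn: (68 − 64.25)²/64.25 = 14.0625/64.25 = 0.2189
Sum = 6.393

6.393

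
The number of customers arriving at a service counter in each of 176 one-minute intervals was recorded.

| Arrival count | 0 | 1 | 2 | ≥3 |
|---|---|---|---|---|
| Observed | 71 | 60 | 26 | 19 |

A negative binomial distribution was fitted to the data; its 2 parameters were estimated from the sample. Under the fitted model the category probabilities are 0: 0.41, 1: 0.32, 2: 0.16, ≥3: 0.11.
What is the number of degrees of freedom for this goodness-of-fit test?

There are k = 4 categories and 2 parameters estimated from the data, so df = 4 − 1 − 2 = 1.

1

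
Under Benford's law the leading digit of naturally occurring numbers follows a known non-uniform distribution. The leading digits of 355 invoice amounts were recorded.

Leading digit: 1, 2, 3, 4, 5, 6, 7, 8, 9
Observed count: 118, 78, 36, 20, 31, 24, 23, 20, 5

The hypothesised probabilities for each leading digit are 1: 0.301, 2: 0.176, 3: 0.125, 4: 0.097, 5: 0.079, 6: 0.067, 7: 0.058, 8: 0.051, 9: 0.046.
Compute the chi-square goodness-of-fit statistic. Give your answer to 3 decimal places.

Expected counts E_i = n·p_i: 355×0.301 = 106.855, 355×0.176 = 62.48, 355×0.125 = 44.375, 355×0.097 = 34.435, 355×0.079 = 28.045, 355×0.067 = 23.785, 355×0.058 = 20.59, 355×0.051 = 18.105, 355×0.046 = 16.33.
cat         O        E   (O−E)²/E
1         118  106.855     1.1624
2          78    62.48     3.8552
3          36   44.375     1.5806
4          20   34.435     6.0511
5          31   28.045     0.3114
6          24   23.785     0.0019
7          23    20.59     0.2821
8          20   18.105     0.1983
9           5    16.33     7.8609
Sum = 21.304

21.304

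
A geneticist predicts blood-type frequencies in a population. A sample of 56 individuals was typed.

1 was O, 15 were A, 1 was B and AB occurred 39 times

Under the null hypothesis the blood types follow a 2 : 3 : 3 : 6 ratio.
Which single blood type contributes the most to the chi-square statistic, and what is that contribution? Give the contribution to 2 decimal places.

Ratio total = 14. Expected counts: 56×2/14 = 8, 56×3/14 = 12, 56×3/14 = 12, 56×6/14 = 24.
O: (1 − 8)²/8 = 49/8 = 6.125
A: (15 − 12)²/12 = 9/12 = 0.750
B: (1 − 12)²/12 = 121/12 = 10.083
AB: (39 − 24)²/24 = 225/24 = 9.375
The largest term is for B: 10.08.

B, 10.08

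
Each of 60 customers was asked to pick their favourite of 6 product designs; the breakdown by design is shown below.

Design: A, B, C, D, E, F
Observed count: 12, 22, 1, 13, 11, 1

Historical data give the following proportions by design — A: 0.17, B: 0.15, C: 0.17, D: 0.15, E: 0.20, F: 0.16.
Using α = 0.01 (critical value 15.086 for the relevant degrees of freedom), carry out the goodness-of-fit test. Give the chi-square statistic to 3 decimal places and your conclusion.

Expected counts E_i = n·p_i: 60×0.17 = 10.2, 60×0.15 = 9, 60×0.17 = 10.2, 60×0.15 = 9, 60×0.20 = 12, 60×0.16 = 9.6.
A: (12 − 10.2)²/10.2 = 3.24/10.2 = 0.3176
B: (22 − 9)²/9 = 169/9 = 18.7778
C: (1 − 10.2)²/10.2 = 84.64/10.2 = 8.2980
D: (13 − 9)²/9 = 16/9 = 1.7778
E: (11 − 12)²/12 = 1/12 = 0.0833
F: (1 − 9.6)²/9.6 = 73.96/9.6 = 7.7042
Sum = 36.959
df = 5. Since 36.959 > 15.086, we reject H₀.

36.959; reject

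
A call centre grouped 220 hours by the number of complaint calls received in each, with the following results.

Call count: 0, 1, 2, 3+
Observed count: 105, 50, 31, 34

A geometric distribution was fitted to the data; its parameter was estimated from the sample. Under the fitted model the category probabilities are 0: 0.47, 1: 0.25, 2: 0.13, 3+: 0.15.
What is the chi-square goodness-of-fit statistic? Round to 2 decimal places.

Expected counts E_i = n·p_i: 220×0.47 = 103.4, 220×0.25 = 55, 220×0.13 = 28.6, 220×0.15 = 33.
χ² = (105−103.4)²/103.4 + (50−55)²/55 + (31−28.6)²/28.6 + (34−33)²/33
   = 0.025 + 0.455 + 0.201 + 0.030
Sum = 0.71

0.71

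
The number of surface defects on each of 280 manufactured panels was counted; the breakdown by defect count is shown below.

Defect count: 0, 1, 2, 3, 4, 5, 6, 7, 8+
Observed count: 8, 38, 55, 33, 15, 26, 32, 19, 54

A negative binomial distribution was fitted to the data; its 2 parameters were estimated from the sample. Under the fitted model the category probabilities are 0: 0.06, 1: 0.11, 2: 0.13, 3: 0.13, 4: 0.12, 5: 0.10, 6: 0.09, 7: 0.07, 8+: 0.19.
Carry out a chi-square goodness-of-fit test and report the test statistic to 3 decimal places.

28.419

Expected counts E_i = n·p_i: 280×0.06 = 16.8, 280×0.11 = 30.8, 280×0.13 = 36.4, 280×0.13 = 36.4, 280×0.12 = 33.6, 280×0.10 = 28, 280×0.09 = 25.2, 280×0.07 = 19.6, 280×0.19 = 53.2.
cat         O        E   (O−E)²/E
0           8     16.8     4.6095
1          38     30.8     1.6831
2          55     36.4     9.5044
3          33     36.4     0.3176
4          15     33.6    10.2964
5          26       28     0.1429
6          32     25.2     1.8349
7          19     19.6     0.0184
8+         54     53.2     0.0120
Sum = 28.419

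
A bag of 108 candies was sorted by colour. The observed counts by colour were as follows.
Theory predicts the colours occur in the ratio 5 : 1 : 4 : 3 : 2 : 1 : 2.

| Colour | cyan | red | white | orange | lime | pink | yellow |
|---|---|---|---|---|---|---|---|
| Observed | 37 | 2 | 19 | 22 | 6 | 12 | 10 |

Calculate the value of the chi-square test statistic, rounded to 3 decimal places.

15.564

Ratio total = 18. Expected counts: 108×5/18 = 30, 108×1/18 = 6, 108×4/18 = 24, 108×3/18 = 18, 108×2/18 = 12, 108×1/18 = 6, 108×2/18 = 12.
cyan: (37 − 30)²/30 = 49/30 = 1.6333
red: (2 − 6)²/6 = 16/6 = 2.6667
white: (19 − 24)²/24 = 25/24 = 1.0417
orange: (22 − 18)²/18 = 16/18 = 0.8889
lime: (6 − 12)²/12 = 36/12 = 3.0000
pink: (12 − 6)²/6 = 36/6 = 6.0000
yellow: (10 − 12)²/12 = 4/12 = 0.3333
Sum = 15.564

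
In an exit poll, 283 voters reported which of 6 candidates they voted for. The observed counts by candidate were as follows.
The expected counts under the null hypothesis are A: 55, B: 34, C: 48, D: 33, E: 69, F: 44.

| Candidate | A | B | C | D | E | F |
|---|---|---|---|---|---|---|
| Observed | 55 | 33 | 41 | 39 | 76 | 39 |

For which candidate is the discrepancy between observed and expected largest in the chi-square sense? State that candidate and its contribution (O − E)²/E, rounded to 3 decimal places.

D, 1.091

χ² = (55−55)²/55 + (33−34)²/34 + (41−48)²/48 + (39−33)²/33 + (76−69)²/69 + (39−44)²/44
   = 0.0000 + 0.0294 + 1.0208 + 1.0909 + 0.7101 + 0.5682
The largest term is for D: 1.091.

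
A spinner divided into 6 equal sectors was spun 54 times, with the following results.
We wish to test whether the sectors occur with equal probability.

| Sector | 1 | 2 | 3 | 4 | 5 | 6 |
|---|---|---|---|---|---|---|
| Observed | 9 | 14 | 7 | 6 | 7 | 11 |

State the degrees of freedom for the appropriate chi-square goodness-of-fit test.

There are k = 6 categories and no parameters were estimated from the data, so df = 6 − 1 = 5.

5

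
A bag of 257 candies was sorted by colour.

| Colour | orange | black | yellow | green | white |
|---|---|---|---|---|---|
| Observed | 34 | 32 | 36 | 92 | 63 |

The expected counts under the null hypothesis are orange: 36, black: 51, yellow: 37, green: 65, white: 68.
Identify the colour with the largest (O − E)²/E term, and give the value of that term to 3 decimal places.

green, 11.215

cat         O        E   (O−E)²/E
orange     34       36     0.1111
black      32       51     7.0784
yellow     36       37     0.0270
green      92       65    11.2154
white      63       68     0.3676
The largest term is for green: 11.215.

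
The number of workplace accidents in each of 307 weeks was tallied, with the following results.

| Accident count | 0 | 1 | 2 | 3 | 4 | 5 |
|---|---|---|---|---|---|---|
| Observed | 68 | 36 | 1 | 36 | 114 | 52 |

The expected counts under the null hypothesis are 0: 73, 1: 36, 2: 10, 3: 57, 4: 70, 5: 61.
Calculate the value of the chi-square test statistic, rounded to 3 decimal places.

45.164

χ² = (68−73)²/73 + (36−36)²/36 + (1−10)²/10 + (36−57)²/57 + (114−70)²/70 + (52−61)²/61
   = 0.3425 + 0.0000 + 8.1000 + 7.7368 + 27.6571 + 1.3279
Sum = 45.164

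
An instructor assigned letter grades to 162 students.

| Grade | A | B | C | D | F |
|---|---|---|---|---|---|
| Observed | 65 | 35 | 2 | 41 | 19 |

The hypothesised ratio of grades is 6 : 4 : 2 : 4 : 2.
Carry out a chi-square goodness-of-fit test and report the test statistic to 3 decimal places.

17.241

Ratio total = 18. Expected counts: 162×6/18 = 54, 162×4/18 = 36, 162×2/18 = 18, 162×4/18 = 36, 162×2/18 = 18.
cat         O        E   (O−E)²/E
A          65       54     2.2407
B          35       36     0.0278
C           2       18    14.2222
D          41       36     0.6944
F          19       18     0.0556
Sum = 17.241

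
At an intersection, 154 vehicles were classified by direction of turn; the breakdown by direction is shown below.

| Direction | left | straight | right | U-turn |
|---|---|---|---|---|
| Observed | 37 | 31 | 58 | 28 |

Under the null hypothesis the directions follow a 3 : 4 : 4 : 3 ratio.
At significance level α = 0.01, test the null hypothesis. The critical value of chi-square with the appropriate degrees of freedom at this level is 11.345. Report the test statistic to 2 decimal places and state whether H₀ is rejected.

9.54; do not reject

Ratio total = 14. Expected counts: 154×3/14 = 33, 154×4/14 = 44, 154×4/14 = 44, 154×3/14 = 33.
cat           O        E   (O−E)²/E
left         37       33      0.485
straight     31       44      3.841
right        58       44      4.455
U-turn       28       33      0.758
Sum = 9.54
df = 3. Since 9.54 < 11.345, we do not reject H₀.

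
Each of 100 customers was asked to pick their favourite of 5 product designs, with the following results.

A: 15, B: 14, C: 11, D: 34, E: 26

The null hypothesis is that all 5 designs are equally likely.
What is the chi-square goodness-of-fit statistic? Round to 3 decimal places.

Under H₀ each category has probability 1/5, so each expected count is 100/5 = 20.
cat         O        E   (O−E)²/E
A          15       20     1.2500
B          14       20     1.8000
C          11       20     4.0500
D          34       20     9.8000
E          26       20     1.8000
Sum = 18.700

18.700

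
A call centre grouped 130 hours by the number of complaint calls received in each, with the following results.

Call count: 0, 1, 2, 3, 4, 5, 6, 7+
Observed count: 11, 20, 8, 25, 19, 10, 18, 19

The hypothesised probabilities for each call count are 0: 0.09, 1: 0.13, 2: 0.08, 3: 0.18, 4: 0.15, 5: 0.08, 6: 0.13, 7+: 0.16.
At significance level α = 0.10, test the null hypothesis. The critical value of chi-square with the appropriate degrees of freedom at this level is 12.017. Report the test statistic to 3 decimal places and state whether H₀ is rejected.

1.529; do not reject

Expected counts E_i = n·p_i: 130×0.09 = 11.7, 130×0.13 = 16.9, 130×0.08 = 10.4, 130×0.18 = 23.4, 130×0.15 = 19.5, 130×0.08 = 10.4, 130×0.13 = 16.9, 130×0.16 = 20.8.
0: (11 − 11.7)²/11.7 = 0.49/11.7 = 0.0419
1: (20 − 16.9)²/16.9 = 9.61/16.9 = 0.5686
2: (8 − 10.4)²/10.4 = 5.76/10.4 = 0.5538
3: (25 − 23.4)²/23.4 = 2.56/23.4 = 0.1094
4: (19 − 19.5)²/19.5 = 0.25/19.5 = 0.0128
5: (10 − 10.4)²/10.4 = 0.16/10.4 = 0.0154
6: (18 − 16.9)²/16.9 = 1.21/16.9 = 0.0716
7+: (19 − 20.8)²/20.8 = 3.24/20.8 = 0.1558
Sum = 1.529
df = 7. Since 1.529 < 12.017, we do not reject H₀.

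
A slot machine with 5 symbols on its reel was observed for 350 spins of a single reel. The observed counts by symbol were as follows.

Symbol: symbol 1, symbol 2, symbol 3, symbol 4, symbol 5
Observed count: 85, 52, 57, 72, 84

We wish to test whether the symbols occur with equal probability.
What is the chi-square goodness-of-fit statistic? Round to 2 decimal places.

Expected count for each of the 5 categories: 350/5 = 70.
χ² = (85−70)²/70 + (52−70)²/70 + (57−70)²/70 + (72−70)²/70 + (84−70)²/70
   = 3.214 + 4.629 + 2.414 + 0.057 + 2.800
Sum = 13.11

13.11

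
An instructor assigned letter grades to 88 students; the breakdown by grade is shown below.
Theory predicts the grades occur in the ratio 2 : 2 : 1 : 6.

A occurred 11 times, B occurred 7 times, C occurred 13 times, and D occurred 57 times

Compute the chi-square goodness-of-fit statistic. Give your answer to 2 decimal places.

Ratio total = 11. Expected counts: 88×2/11 = 16, 88×2/11 = 16, 88×1/11 = 8, 88×6/11 = 48.
A: (11 − 16)²/16 = 25/16 = 1.563
B: (7 − 16)²/16 = 81/16 = 5.063
C: (13 − 8)²/8 = 25/8 = 3.125
D: (57 − 48)²/48 = 81/48 = 1.688
Sum = 11.44

11.44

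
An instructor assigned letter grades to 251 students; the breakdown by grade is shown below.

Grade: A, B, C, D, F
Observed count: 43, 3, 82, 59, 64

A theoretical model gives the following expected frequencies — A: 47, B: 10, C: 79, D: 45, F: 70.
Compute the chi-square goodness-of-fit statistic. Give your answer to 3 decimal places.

10.224

A: (43 − 47)²/47 = 16/47 = 0.3404
B: (3 − 10)²/10 = 49/10 = 4.9000
C: (82 − 79)²/79 = 9/79 = 0.1139
D: (59 − 45)²/45 = 196/45 = 4.3556
F: (64 − 70)²/70 = 36/70 = 0.5143
Sum = 10.224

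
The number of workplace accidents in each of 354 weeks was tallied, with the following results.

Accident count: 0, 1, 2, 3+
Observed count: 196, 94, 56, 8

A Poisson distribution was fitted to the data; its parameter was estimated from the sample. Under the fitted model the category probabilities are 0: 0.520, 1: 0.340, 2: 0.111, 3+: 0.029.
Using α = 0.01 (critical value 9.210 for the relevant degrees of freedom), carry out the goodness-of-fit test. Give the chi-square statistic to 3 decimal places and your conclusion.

14.148; reject

Expected counts E_i = n·p_i: 354×0.520 = 184.08, 354×0.340 = 120.36, 354×0.111 = 39.294, 354×0.029 = 10.266.
χ² = (196−184.08)²/184.08 + (94−120.36)²/120.36 + (56−39.294)²/39.294 + (8−10.266)²/10.266
   = 0.7719 + 5.7731 + 7.1026 + 0.5002
Sum = 14.148
df = 2. Since 14.148 > 9.210, we reject H₀.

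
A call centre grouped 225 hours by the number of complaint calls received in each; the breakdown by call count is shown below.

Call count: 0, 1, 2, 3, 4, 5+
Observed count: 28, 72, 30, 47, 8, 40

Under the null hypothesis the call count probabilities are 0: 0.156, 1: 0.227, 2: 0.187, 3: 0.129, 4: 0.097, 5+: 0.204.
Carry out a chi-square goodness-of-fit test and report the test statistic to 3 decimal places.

34.122

Expected counts E_i = n·p_i: 225×0.156 = 35.1, 225×0.227 = 51.075, 225×0.187 = 42.075, 225×0.129 = 29.025, 225×0.097 = 21.825, 225×0.204 = 45.9.
χ² = (28−35.1)²/35.1 + (72−51.075)²/51.075 + (30−42.075)²/42.075 + (47−29.025)²/29.025 + (8−21.825)²/21.825 + (40−45.9)²/45.9
   = 1.4362 + 8.5728 + 3.4654 + 11.1318 + 8.7574 + 0.7584
Sum = 34.122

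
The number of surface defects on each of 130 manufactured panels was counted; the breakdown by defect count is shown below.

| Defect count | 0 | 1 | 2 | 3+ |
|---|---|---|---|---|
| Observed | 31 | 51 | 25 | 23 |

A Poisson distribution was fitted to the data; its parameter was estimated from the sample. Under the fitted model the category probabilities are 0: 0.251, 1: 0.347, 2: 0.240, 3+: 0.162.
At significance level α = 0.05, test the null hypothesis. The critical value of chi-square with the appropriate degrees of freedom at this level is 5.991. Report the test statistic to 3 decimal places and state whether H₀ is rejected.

2.261; do not reject

Expected counts E_i = n·p_i: 130×0.251 = 32.63, 130×0.347 = 45.11, 130×0.240 = 31.2, 130×0.162 = 21.06.
χ² = (31−32.63)²/32.63 + (51−45.11)²/45.11 + (25−31.2)²/31.2 + (23−21.06)²/21.06
   = 0.0814 + 0.7691 + 1.2321 + 0.1787
Sum = 2.261
df = 2. Since 2.261 < 5.991, we do not reject H₀.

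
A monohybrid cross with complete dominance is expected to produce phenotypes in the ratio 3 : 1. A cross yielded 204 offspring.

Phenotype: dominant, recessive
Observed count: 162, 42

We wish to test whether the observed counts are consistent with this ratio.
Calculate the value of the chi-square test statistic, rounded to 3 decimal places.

2.118

Ratio total = 4. Expected counts: 204×3/4 = 153, 204×1/4 = 51.
dominant: (162 − 153)²/153 = 81/153 = 0.5294
recessive: (42 − 51)²/51 = 81/51 = 1.5882
Sum = 2.118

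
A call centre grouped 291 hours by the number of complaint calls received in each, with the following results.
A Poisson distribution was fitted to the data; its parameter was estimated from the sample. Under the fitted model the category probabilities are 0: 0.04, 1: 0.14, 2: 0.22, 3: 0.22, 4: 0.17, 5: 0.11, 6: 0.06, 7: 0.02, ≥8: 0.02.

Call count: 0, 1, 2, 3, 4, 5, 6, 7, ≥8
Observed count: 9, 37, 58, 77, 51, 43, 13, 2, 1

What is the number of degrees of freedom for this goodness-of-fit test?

7

There are k = 9 categories and 1 parameter estimated from the data, so df = 9 − 1 − 1 = 7.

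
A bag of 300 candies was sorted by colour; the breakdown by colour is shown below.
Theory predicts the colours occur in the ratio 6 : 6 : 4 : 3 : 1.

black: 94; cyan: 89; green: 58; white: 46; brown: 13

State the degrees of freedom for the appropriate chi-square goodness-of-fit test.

There are k = 5 categories and no parameters were estimated from the data, so df = 5 − 1 = 4.

4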